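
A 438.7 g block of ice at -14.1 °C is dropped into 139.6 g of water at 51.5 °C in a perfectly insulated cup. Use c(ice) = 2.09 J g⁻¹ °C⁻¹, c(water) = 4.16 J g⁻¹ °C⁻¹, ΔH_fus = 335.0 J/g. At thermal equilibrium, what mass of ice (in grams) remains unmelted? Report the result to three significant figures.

Heat to warm all ice to 0 °C: 438.7×2.09×14.1 = 12928 J
Heat released by water cooling to 0 °C: 139.6×4.16×51.5 = 29908 J
29908 J < 12928 + 438.7×335.0 = 159892.5 J, so not all ice melts; final T = 0 °C.
Heat left for melting: 29908 − 12928 = 16980 J
Mass melted = 16980 / 335.0 = 50.69 g
Ice remaining = 438.7 − 50.69 = 388.01 g

m_ice remaining = 388 g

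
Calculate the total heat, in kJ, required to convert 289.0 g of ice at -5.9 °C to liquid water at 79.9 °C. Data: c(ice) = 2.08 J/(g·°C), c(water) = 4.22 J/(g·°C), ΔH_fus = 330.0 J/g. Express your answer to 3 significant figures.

q = 196 kJ

q1 (heat ice -5.9→0.0 °C): 289.0 × 2.08 × 5.9 = 3547 J
q2 (melt at 0 °C): 289.0 × 330.0 = 95370 J
q3 (heat water 0.0→79.9 °C): 289.0 × 4.22 × 79.9 = 97444 J
Total: 3547 + 95370 + 97444 = 196361 J = 196 kJ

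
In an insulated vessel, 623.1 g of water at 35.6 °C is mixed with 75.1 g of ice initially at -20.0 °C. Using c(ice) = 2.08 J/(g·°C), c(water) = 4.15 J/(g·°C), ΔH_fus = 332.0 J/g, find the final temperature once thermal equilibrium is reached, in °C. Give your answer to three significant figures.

Heat to bring ice to 0 °C and melt it: q₁ = 75.1×2.08×20.0 + 75.1×332.0 = 28057 J
Heat the water can supply cooling to 0 °C: 623.1×4.15×35.6 = 92056.8 J > q₁, so all ice melts.
Energy balance: 623.1×4.15×(35.6 − T) = 28057 + 75.1×4.15×(T − 0)
2585.865(35.6 − T) = 28057 + 311.665 T
92056.8 − 28057 = 2897.530 T
T = 63999.8 / 2897.530 = 22.09 °C

T_f = 22.1 °C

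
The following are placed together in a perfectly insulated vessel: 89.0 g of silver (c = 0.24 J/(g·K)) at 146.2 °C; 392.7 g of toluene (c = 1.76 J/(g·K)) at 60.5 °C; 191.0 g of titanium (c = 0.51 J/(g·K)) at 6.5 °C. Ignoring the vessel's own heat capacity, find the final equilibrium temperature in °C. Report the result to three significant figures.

Σ mᵢcᵢ(T − Tᵢ) = 0  ⇒  T = Σ mᵢcᵢTᵢ / Σ mᵢcᵢ
Σ mᵢcᵢ = 89.0×0.24 + 392.7×1.76 + 191.0×0.51 = 809.922
Σ mᵢcᵢTᵢ = 21.36×146.2 + 691.152×60.5 + 97.41×6.5 = 45571
T = 45571 / 809.922 = 56.27 °C

T_f = 56.3 °C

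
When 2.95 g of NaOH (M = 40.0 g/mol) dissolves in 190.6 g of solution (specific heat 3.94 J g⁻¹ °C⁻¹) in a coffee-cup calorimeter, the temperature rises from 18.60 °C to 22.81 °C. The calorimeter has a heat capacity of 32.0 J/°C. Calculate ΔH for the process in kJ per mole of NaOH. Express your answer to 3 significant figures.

ΔH = -44.7 kJ/mol

|ΔT| = |22.81 − 18.60| = 4.21 °C
|q_surr| = (190.6 × 3.94 + 32.0) × 4.21 = 782.964 × 4.21 = 3296 J
n(NaOH) = 2.95 / 40.0 = 0.07375 mol
Temperature rose, so q_rxn = −|q_surr| = -3.296 kJ
ΔH = q_rxn / n = -44.69 kJ/mol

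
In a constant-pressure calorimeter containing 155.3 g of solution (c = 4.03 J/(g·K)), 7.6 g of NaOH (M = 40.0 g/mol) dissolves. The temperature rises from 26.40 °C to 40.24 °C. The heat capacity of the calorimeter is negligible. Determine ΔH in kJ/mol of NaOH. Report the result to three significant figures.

|ΔT| = |40.24 − 26.40| = 13.84 °C
|q_surr| = (155.3 × 4.03) × 13.84 = 625.859 × 13.84 = 8662 J
n(NaOH) = 7.6 / 40.0 = 0.1900 mol
Temperature rose, so q_rxn = −|q_surr| = -8.662 kJ
ΔH = q_rxn / n = -45.59 kJ/mol

ΔH = -45.6 kJ/mol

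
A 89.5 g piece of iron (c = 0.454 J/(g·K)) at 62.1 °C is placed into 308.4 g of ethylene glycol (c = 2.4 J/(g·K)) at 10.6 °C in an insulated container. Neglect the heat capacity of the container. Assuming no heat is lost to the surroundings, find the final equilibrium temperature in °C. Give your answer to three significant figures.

Heat lost by iron = heat gained by ethylene glycol.
(89.5)(0.454)(62.1 − T) = (308.4)(2.4)(T − 10.6)
40.633 (62.1 − T) = 740.16 (T − 10.6)
2523.3 − 40.633 T = 740.16 T − 7845.7
10369.0 = 780.793 T
T = 13.28 °C

T_f = 13.3 °C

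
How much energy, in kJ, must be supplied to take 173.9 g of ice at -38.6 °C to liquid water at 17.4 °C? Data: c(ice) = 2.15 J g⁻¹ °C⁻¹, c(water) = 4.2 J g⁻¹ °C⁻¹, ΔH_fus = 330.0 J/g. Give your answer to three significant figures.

q = 84.5 kJ

q1 (heat ice -38.6→0.0 °C): 173.9 × 2.15 × 38.6 = 14432 J
q2 (melt at 0 °C): 173.9 × 330.0 = 57387 J
q3 (heat water 0.0→17.4 °C): 173.9 × 4.2 × 17.4 = 12709 J
Total: 14432 + 57387 + 12709 = 84528 J = 84.5 kJ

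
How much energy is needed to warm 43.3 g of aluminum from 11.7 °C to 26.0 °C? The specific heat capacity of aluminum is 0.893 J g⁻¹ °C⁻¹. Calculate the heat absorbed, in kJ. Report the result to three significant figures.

q = 0.553 kJ

q = m c ΔT = 43.3 × 0.893 × (26.0 − 11.7)
q = 43.3 × 0.893 × 14.3 = 552.9 J = 0.553 kJ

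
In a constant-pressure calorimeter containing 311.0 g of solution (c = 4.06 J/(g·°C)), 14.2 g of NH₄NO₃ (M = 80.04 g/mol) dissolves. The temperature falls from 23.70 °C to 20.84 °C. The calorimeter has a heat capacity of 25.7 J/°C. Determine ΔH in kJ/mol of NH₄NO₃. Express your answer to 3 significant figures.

|ΔT| = |20.84 − 23.70| = 2.86 °C
|q_surr| = (311.0 × 4.06 + 25.7) × 2.86 = 1288.36 × 2.86 = 3685 J
n(NH₄NO₃) = 14.2 / 80.04 = 0.1774 mol
Temperature fell, so q_rxn = +|q_surr| = 3.685 kJ
ΔH = q_rxn / n = 20.77 kJ/mol

ΔH = 20.8 kJ/mol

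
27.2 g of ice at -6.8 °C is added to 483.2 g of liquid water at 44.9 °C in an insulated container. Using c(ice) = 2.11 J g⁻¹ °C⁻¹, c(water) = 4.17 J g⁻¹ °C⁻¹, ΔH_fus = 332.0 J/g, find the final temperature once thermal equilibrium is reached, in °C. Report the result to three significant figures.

T_f = 38.1 °C

Heat to bring ice to 0 °C and melt it: q₁ = 27.2×2.11×6.8 + 27.2×332.0 = 9420.7 J
Heat the water can supply cooling to 0 °C: 483.2×4.17×44.9 = 90471.0 J > q₁, so all ice melts.
Energy balance: 483.2×4.17×(44.9 − T) = 9420.7 + 27.2×4.17×(T − 0)
2014.944(44.9 − T) = 9420.7 + 113.424 T
90471.0 − 9420.7 = 2128.368 T
T = 81050.3 / 2128.368 = 38.08 °C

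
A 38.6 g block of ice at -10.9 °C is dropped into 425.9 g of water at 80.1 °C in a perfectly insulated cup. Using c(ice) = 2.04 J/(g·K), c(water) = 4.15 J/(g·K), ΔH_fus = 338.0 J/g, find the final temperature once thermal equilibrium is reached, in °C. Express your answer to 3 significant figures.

Heat to bring ice to 0 °C and melt it: q₁ = 38.6×2.04×10.9 + 38.6×338.0 = 13905 J
Heat the water can supply cooling to 0 °C: 425.9×4.15×80.1 = 141576 J > q₁, so all ice melts.
Energy balance: 425.9×4.15×(80.1 − T) = 13905 + 38.6×4.15×(T − 0)
1767.485(80.1 − T) = 13905 + 160.19 T
141576 − 13905 = 1927.675 T
T = 127671 / 1927.675 = 66.23 °C

T_f = 66.2 °C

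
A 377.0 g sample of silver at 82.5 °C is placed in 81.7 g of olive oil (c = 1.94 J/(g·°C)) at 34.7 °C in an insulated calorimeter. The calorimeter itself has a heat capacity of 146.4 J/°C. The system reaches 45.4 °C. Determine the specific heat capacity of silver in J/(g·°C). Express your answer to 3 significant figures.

q_gained = (81.7 × 1.94 + 146.4) × (45.4 − 34.7) = 3262 J
q_lost = 377.0 × c × (82.5 − 45.4) = 13986.7 c
Set equal: c = 3262 / 13986.7 = 0.233 J/(g·°C)

c = 0.233 J/(g·°C)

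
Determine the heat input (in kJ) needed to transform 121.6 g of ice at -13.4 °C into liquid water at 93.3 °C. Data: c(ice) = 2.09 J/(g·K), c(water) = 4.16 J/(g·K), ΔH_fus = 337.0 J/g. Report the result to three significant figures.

q = 91.6 kJ

q1 (heat ice -13.4→0.0 °C): 121.6 × 2.09 × 13.4 = 3406 J
q2 (melt at 0 °C): 121.6 × 337.0 = 40979 J
q3 (heat water 0.0→93.3 °C): 121.6 × 4.16 × 93.3 = 47196 J
Total: 3406 + 40979 + 47196 = 91581 J = 91.6 kJ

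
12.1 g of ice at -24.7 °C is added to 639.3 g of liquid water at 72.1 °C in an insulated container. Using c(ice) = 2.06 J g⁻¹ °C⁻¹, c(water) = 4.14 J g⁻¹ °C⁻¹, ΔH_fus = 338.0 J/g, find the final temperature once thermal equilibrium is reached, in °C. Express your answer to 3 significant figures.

Heat to bring ice to 0 °C and melt it: q₁ = 12.1×2.06×24.7 + 12.1×338.0 = 4705.5 J
Heat the water can supply cooling to 0 °C: 639.3×4.14×72.1 = 190827 J > q₁, so all ice melts.
Energy balance: 639.3×4.14×(72.1 − T) = 4705.5 + 12.1×4.14×(T − 0)
2646.702(72.1 − T) = 4705.5 + 50.094 T
190827 − 4705.5 = 2696.796 T
T = 186121.5 / 2696.796 = 69.02 °C

T_f = 69.0 °C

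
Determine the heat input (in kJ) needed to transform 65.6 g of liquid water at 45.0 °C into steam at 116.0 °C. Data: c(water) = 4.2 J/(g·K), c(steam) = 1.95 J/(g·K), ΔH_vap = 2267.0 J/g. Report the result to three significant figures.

q = 166 kJ

q1 (heat water 45.0→100.0 °C): 65.6 × 4.2 × 55.0 = 15154 J
q2 (vaporize at 100 °C): 65.6 × 2267.0 = 148715 J
q3 (heat steam 100.0→116.0 °C): 65.6 × 1.95 × 16.0 = 2047 J
Total: 15154 + 148715 + 2047 = 165916 J = 166 kJ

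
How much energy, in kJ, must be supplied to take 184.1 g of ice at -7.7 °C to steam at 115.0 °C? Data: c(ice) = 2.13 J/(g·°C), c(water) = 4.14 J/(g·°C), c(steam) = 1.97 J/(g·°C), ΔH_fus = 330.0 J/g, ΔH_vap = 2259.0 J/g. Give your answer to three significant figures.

q1 (heat ice -7.7→0.0 °C): 184.1 × 2.13 × 7.7 = 3019 J
q2 (melt at 0 °C): 184.1 × 330.0 = 60753 J
q3 (heat water 0.0→100.0 °C): 184.1 × 4.14 × 100.0 = 76217 J
q4 (vaporize at 100 °C): 184.1 × 2259.0 = 415882 J
q5 (heat steam 100.0→115.0 °C): 184.1 × 1.97 × 15.0 = 5440 J
Total: 3019 + 60753 + 76217 + 415882 + 5440 = 561311 J = 561 kJ

q = 561 kJ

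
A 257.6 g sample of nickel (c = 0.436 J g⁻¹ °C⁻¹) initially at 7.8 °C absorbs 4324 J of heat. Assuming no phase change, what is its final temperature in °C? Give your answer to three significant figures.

T_f = 46.3 °C

ΔT = q / (m c) = 4324 / (257.6 × 0.436) = 38.50 °C
T_f = 7.8 + 38.50 = 46.30 °C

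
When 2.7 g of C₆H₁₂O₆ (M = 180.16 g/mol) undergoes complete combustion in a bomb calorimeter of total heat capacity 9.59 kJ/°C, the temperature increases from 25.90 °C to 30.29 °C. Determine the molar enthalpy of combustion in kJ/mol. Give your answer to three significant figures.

ΔH = -2810 kJ/mol

ΔT = 30.29 − 25.90 = 4.39 °C
q_cal = C_cal × ΔT = 9.59 × 4.39 = 42.1001 kJ
n = 2.7 / 180.16 = 0.01499 mol
q_rxn = −q_cal = -42.1001 kJ
ΔH = -42.1001 / 0.01499 = -2809 kJ/mol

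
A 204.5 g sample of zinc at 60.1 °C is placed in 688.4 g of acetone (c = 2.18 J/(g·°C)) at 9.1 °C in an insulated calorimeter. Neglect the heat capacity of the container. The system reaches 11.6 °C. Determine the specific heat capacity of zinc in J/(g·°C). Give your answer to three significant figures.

c = 0.378 J/(g·°C)

q_gained = (688.4 × 2.18) × (11.6 − 9.1) = 3752 J
q_lost = 204.5 × c × (60.1 − 11.6) = 9918.25 c
Set equal: c = 3752 / 9918.25 = 0.378 J/(g·°C)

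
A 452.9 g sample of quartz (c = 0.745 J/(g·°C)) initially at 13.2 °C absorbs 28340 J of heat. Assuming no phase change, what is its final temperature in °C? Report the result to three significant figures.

T_f = 97.2 °C

ΔT = q / (m c) = 28340 / (452.9 × 0.745) = 83.99 °C
T_f = 13.2 + 83.99 = 97.19 °C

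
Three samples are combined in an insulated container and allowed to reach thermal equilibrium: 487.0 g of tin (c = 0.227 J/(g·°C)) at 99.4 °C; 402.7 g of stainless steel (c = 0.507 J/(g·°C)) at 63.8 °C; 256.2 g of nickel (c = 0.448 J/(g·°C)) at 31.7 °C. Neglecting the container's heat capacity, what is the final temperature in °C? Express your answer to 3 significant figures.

Σ mᵢcᵢ(T − Tᵢ) = 0  ⇒  T = Σ mᵢcᵢTᵢ / Σ mᵢcᵢ
Σ mᵢcᵢ = 487.0×0.227 + 402.7×0.507 + 256.2×0.448 = 429.4955
Σ mᵢcᵢTᵢ = 110.549×99.4 + 204.1689×63.8 + 114.7776×31.7 = 27653
T = 27653 / 429.4955 = 64.38 °C

T_f = 64.4 °C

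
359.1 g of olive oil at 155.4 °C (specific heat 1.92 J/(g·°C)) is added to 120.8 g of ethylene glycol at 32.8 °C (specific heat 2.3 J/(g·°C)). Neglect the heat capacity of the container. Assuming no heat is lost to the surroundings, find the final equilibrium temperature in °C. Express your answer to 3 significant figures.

Heat lost by olive oil = heat gained by ethylene glycol.
(359.1)(1.92)(155.4 − T) = (120.8)(2.3)(T − 32.8)
689.472 (155.4 − T) = 277.84 (T − 32.8)
107140 − 689.472 T = 277.84 T − 9113.2
116253.2 = 967.312 T
T = 120.2 °C

T_f = 120 °C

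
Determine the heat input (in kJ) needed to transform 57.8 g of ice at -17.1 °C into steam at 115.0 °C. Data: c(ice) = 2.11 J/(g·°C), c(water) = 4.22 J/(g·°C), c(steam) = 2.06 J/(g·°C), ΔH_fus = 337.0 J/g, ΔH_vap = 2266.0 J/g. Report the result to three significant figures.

q1 (heat ice -17.1→0.0 °C): 57.8 × 2.11 × 17.1 = 2085 J
q2 (melt at 0 °C): 57.8 × 337.0 = 19479 J
q3 (heat water 0.0→100.0 °C): 57.8 × 4.22 × 100.0 = 24392 J
q4 (vaporize at 100 °C): 57.8 × 2266.0 = 130975 J
q5 (heat steam 100.0→115.0 °C): 57.8 × 2.06 × 15.0 = 1786 J
Total: 2085 + 19479 + 24392 + 130975 + 1786 = 178717 J = 179 kJ

q = 179 kJ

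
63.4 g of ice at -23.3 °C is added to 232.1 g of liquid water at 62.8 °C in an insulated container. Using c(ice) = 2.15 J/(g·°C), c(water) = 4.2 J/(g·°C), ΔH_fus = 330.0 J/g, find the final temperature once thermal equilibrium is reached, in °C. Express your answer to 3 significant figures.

T_f = 29.9 °C

Heat to bring ice to 0 °C and melt it: q₁ = 63.4×2.15×23.3 + 63.4×330.0 = 24098 J
Heat the water can supply cooling to 0 °C: 232.1×4.2×62.8 = 61218.7 J > q₁, so all ice melts.
Energy balance: 232.1×4.2×(62.8 − T) = 24098 + 63.4×4.2×(T − 0)
974.82(62.8 − T) = 24098 + 266.28 T
61218.7 − 24098 = 1241.10 T
T = 37120.7 / 1241.10 = 29.91 °C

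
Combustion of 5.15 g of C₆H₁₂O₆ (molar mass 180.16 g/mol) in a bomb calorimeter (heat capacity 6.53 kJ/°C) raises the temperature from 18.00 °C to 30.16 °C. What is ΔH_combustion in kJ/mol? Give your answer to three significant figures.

ΔH = -2780 kJ/mol

ΔT = 30.16 − 18.00 = 12.16 °C
q_cal = C_cal × ΔT = 6.53 × 12.16 = 79.4048 kJ
n = 5.15 / 180.16 = 0.02859 mol
q_rxn = −q_cal = -79.4048 kJ
ΔH = -79.4048 / 0.02859 = -2777 kJ/mol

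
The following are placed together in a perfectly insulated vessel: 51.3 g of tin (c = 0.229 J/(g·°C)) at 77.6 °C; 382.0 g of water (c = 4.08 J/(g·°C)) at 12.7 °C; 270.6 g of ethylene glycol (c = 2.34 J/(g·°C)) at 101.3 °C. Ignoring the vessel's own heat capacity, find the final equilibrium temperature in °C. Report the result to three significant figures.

Σ mᵢcᵢ(T − Tᵢ) = 0  ⇒  T = Σ mᵢcᵢTᵢ / Σ mᵢcᵢ
Σ mᵢcᵢ = 51.3×0.229 + 382.0×4.08 + 270.6×2.34 = 2203.5117
Σ mᵢcᵢTᵢ = 11.7477×77.6 + 1558.56×12.7 + 633.204×101.3 = 84849
T = 84849 / 2203.5117 = 38.51 °C

T_f = 38.5 °C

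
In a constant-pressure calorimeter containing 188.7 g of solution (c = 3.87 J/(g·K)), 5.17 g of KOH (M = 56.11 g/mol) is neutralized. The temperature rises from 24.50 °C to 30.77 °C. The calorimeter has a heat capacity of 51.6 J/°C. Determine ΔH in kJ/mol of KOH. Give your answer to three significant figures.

|ΔT| = |30.77 − 24.50| = 6.27 °C
|q_surr| = (188.7 × 3.87 + 51.6) × 6.27 = 781.869 × 6.27 = 4902 J
n(KOH) = 5.17 / 56.11 = 0.09214 mol
Temperature rose, so q_rxn = −|q_surr| = -4.902 kJ
ΔH = q_rxn / n = -53.20 kJ/mol

ΔH = -53.2 kJ/mol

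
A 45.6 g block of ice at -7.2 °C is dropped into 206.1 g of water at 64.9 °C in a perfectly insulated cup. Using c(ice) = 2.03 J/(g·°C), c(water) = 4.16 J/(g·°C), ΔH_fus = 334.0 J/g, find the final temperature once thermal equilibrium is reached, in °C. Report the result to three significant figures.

T_f = 38.0 °C

Heat to bring ice to 0 °C and melt it: q₁ = 45.6×2.03×7.2 + 45.6×334.0 = 15897 J
Heat the water can supply cooling to 0 °C: 206.1×4.16×64.9 = 55643.7 J > q₁, so all ice melts.
Energy balance: 206.1×4.16×(64.9 − T) = 15897 + 45.6×4.16×(T − 0)
857.376(64.9 − T) = 15897 + 189.696 T
55643.7 − 15897 = 1047.072 T
T = 39746.7 / 1047.072 = 37.96 °C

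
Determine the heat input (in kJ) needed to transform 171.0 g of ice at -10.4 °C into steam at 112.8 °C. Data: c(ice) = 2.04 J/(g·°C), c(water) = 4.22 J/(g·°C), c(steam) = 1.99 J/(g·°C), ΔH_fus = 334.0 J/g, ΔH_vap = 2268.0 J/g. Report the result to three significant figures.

q = 525 kJ

q1 (heat ice -10.4→0.0 °C): 171.0 × 2.04 × 10.4 = 3628 J
q2 (melt at 0 °C): 171.0 × 334.0 = 57114 J
q3 (heat water 0.0→100.0 °C): 171.0 × 4.22 × 100.0 = 72162 J
q4 (vaporize at 100 °C): 171.0 × 2268.0 = 387828 J
q5 (heat steam 100.0→112.8 °C): 171.0 × 1.99 × 12.8 = 4356 J
Total: 3628 + 57114 + 72162 + 387828 + 4356 = 525088 J = 525 kJ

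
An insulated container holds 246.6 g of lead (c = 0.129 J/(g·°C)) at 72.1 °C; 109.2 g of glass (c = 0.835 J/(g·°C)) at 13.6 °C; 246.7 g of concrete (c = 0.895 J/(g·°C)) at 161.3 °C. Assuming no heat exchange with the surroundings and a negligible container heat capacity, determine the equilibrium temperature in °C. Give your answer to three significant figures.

Σ mᵢcᵢ(T − Tᵢ) = 0  ⇒  T = Σ mᵢcᵢTᵢ / Σ mᵢcᵢ
Σ mᵢcᵢ = 246.6×0.129 + 109.2×0.835 + 246.7×0.895 = 343.7899
Σ mᵢcᵢTᵢ = 31.8114×72.1 + 91.182×13.6 + 220.7965×161.3 = 39148
T = 39148 / 343.7899 = 113.9 °C

T_f = 114 °C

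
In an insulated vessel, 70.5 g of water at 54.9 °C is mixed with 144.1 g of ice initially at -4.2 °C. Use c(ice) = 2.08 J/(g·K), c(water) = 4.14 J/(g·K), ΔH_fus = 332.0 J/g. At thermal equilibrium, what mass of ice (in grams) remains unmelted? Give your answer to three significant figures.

m_ice remaining = 99.6 g

Heat to warm all ice to 0 °C: 144.1×2.08×4.2 = 1258.9 J
Heat released by water cooling to 0 °C: 70.5×4.14×54.9 = 16024 J
16024 J < 1258.9 + 144.1×332.0 = 49100.1 J, so not all ice melts; final T = 0 °C.
Heat left for melting: 16024 − 1258.9 = 14765.1 J
Mass melted = 14765.1 / 332.0 = 44.47 g
Ice remaining = 144.1 − 44.47 = 99.63 g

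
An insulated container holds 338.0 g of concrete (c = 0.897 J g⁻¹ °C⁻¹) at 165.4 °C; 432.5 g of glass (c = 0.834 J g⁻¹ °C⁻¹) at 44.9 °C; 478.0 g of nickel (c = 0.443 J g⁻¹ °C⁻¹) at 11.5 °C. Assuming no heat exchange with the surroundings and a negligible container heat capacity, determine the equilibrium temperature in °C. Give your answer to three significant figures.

T_f = 78.5 °C

Σ mᵢcᵢ(T − Tᵢ) = 0  ⇒  T = Σ mᵢcᵢTᵢ / Σ mᵢcᵢ
Σ mᵢcᵢ = 338.0×0.897 + 432.5×0.834 + 478.0×0.443 = 875.645
Σ mᵢcᵢTᵢ = 303.186×165.4 + 360.705×44.9 + 211.754×11.5 = 68778
T = 68778 / 875.645 = 78.546 °C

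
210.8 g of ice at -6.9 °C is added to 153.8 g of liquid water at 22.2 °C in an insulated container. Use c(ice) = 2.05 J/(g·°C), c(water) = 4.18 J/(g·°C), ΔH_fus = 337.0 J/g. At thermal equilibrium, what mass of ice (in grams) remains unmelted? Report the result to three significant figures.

Heat to warm all ice to 0 °C: 210.8×2.05×6.9 = 2981.8 J
Heat released by water cooling to 0 °C: 153.8×4.18×22.2 = 14272 J
14272 J < 2981.8 + 210.8×337.0 = 74021.4 J, so not all ice melts; final T = 0 °C.
Heat left for melting: 14272 − 2981.8 = 11290.2 J
Mass melted = 11290.2 / 337.0 = 33.50 g
Ice remaining = 210.8 − 33.50 = 177.30 g

m_ice remaining = 177 g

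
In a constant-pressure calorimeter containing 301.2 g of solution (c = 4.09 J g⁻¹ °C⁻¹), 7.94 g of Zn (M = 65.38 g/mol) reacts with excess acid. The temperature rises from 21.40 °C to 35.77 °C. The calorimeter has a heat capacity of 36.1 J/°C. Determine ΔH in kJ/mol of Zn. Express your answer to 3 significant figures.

|ΔT| = |35.77 − 21.40| = 14.37 °C
|q_surr| = (301.2 × 4.09 + 36.1) × 14.37 = 1268.008 × 14.37 = 18220 J
n(Zn) = 7.94 / 65.38 = 0.1214 mol
Temperature rose, so q_rxn = −|q_surr| = -18.22 kJ
ΔH = q_rxn / n = -150.1 kJ/mol

ΔH = -150 kJ/mol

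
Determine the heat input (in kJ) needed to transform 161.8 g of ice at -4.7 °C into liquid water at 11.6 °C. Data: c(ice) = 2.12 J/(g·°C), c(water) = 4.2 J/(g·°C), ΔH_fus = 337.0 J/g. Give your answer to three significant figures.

q = 64.0 kJ

q1 (heat ice -4.7→0.0 °C): 161.8 × 2.12 × 4.7 = 1612 J
q2 (melt at 0 °C): 161.8 × 337.0 = 54527 J
q3 (heat water 0.0→11.6 °C): 161.8 × 4.2 × 11.6 = 7883 J
Total: 1612 + 54527 + 7883 = 64022 J = 64.0 kJ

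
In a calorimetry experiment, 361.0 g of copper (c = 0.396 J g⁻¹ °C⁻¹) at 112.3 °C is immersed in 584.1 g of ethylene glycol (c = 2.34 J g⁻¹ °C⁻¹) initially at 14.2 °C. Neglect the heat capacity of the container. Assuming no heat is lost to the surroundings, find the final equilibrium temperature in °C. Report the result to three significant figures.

T_f = 23.5 °C

Heat lost by copper = heat gained by ethylene glycol.
(361.0)(0.396)(112.3 − T) = (584.1)(2.34)(T − 14.2)
142.956 (112.3 − T) = 1366.794 (T − 14.2)
16054 − 142.956 T = 1366.794 T − 19408
35462 = 1509.750 T
T = 23.49 °C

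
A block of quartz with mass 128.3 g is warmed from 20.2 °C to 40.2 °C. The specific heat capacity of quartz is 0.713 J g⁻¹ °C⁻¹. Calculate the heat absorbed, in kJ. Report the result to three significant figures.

q = m c ΔT = 128.3 × 0.713 × (40.2 − 20.2)
q = 128.3 × 0.713 × 20.0 = 1830 J = 1.83 kJ

q = 1.83 kJ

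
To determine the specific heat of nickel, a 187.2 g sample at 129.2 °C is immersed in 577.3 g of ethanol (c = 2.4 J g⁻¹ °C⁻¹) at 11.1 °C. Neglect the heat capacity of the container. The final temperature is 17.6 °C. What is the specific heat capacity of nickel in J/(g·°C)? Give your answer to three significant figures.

q_gained = (577.3 × 2.4) × (17.6 − 11.1) = 9006 J
q_lost = 187.2 × c × (129.2 − 17.6) = 20891.52 c
Set equal: c = 9006 / 20891.52 = 0.431 J/(g·°C)

c = 0.431 J/(g·°C)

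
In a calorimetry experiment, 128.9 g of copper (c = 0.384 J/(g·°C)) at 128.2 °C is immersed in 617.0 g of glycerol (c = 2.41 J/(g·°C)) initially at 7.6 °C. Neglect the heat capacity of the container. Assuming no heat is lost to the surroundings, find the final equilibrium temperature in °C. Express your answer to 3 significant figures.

Heat lost by copper = heat gained by glycerol.
(128.9)(0.384)(128.2 − T) = (617.0)(2.41)(T − 7.6)
49.4976 (128.2 − T) = 1486.97 (T − 7.6)
6345.6 − 49.4976 T = 1486.97 T − 11301
17646.6 = 1536.4676 T
T = 11.49 °C

T_f = 11.5 °C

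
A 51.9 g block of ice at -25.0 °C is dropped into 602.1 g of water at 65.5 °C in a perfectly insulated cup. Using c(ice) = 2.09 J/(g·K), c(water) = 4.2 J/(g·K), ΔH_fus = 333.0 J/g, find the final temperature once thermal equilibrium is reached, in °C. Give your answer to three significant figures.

T_f = 53.0 °C

Heat to bring ice to 0 °C and melt it: q₁ = 51.9×2.09×25.0 + 51.9×333.0 = 19994 J
Heat the water can supply cooling to 0 °C: 602.1×4.2×65.5 = 165638 J > q₁, so all ice melts.
Energy balance: 602.1×4.2×(65.5 − T) = 19994 + 51.9×4.2×(T − 0)
2528.82(65.5 − T) = 19994 + 217.98 T
165638 − 19994 = 2746.80 T
T = 145644 / 2746.80 = 53.02 °C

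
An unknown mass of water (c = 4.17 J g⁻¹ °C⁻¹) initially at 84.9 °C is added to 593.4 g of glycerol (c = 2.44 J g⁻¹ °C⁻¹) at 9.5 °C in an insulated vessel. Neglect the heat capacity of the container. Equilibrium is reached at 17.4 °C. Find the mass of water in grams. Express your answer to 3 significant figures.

q_gained = (593.4 × 2.44) × (17.4 − 9.5) = 11440 J
q_lost = m × 4.17 × (84.9 − 17.4) = 281.475 m
m = 11440 / 281.475 = 40.6 g

m = 40.6 g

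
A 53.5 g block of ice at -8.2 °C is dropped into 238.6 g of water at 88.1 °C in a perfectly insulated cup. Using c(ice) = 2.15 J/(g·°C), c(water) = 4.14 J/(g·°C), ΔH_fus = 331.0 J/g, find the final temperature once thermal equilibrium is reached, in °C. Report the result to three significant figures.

T_f = 56.5 °C

Heat to bring ice to 0 °C and melt it: q₁ = 53.5×2.15×8.2 + 53.5×331.0 = 18652 J
Heat the water can supply cooling to 0 °C: 238.6×4.14×88.1 = 87025.5 J > q₁, so all ice melts.
Energy balance: 238.6×4.14×(88.1 − T) = 18652 + 53.5×4.14×(T − 0)
987.804(88.1 − T) = 18652 + 221.49 T
87025.5 − 18652 = 1209.294 T
T = 68373.5 / 1209.294 = 56.54 °C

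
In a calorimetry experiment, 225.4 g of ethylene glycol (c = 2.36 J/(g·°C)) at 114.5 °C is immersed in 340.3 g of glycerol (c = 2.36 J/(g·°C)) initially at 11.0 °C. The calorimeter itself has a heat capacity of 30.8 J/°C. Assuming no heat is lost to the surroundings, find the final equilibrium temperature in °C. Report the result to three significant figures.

T_f = 51.3 °C

Heat lost by ethylene glycol = heat gained by glycerol + calorimeter.
(225.4)(2.36)(114.5 − T) = [(340.3)(2.36) + 30.8](T − 11.0)
531.944 (114.5 − T) = 833.908 (T − 11.0)
60908 − 531.944 T = 833.908 T − 9173.0
70081.0 = 1365.852 T
T = 51.31 °C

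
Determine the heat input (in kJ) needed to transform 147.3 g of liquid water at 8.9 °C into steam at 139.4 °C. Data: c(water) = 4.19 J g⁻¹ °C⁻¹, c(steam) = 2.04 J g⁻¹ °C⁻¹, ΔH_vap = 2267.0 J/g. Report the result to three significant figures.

q = 402 kJ

q1 (heat water 8.9→100.0 °C): 147.3 × 4.19 × 91.1 = 56226 J
q2 (vaporize at 100 °C): 147.3 × 2267.0 = 333929 J
q3 (heat steam 100.0→139.4 °C): 147.3 × 2.04 × 39.4 = 11839 J
Total: 56226 + 333929 + 11839 = 401994 J = 402 kJ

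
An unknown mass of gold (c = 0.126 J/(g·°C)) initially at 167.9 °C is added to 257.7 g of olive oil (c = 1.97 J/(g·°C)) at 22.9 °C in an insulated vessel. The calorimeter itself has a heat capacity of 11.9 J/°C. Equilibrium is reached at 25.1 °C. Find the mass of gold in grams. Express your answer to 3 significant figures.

q_gained = (257.7 × 1.97 + 11.9) × (25.1 − 22.9) = 1143 J
q_lost = m × 0.126 × (167.9 − 25.1) = 17.9928 m
m = 1143 / 17.9928 = 63.5 g

m = 63.5 g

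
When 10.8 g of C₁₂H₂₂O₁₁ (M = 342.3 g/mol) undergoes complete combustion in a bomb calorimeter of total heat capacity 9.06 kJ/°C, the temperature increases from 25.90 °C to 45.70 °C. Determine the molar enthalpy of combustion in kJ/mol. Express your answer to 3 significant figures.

ΔT = 45.70 − 25.90 = 19.80 °C
q_cal = C_cal × ΔT = 9.06 × 19.80 = 179.388 kJ
n = 10.8 / 342.3 = 0.03155 mol
q_rxn = −q_cal = -179.388 kJ
ΔH = -179.388 / 0.03155 = -5686 kJ/mol

ΔH = -5690 kJ/mol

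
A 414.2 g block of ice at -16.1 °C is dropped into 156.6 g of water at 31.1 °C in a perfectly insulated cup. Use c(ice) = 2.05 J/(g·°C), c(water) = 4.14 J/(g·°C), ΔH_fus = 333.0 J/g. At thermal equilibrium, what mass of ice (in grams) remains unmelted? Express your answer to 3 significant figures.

m_ice remaining = 395 g

Heat to warm all ice to 0 °C: 414.2×2.05×16.1 = 13671 J
Heat released by water cooling to 0 °C: 156.6×4.14×31.1 = 20163 J
20163 J < 13671 + 414.2×333.0 = 151599.6 J, so not all ice melts; final T = 0 °C.
Heat left for melting: 20163 − 13671 = 6492 J
Mass melted = 6492 / 333.0 = 19.50 g
Ice remaining = 414.2 − 19.50 = 394.70 g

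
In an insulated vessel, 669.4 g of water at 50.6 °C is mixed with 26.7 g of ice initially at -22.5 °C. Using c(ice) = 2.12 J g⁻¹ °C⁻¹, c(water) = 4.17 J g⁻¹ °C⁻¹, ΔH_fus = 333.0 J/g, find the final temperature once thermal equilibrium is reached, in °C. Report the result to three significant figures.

T_f = 45.2 °C

Heat to bring ice to 0 °C and melt it: q₁ = 26.7×2.12×22.5 + 26.7×333.0 = 10165 J
Heat the water can supply cooling to 0 °C: 669.4×4.17×50.6 = 141245 J > q₁, so all ice melts.
Energy balance: 669.4×4.17×(50.6 − T) = 10165 + 26.7×4.17×(T − 0)
2791.398(50.6 − T) = 10165 + 111.339 T
141245 − 10165 = 2902.737 T
T = 131080 / 2902.737 = 45.16 °C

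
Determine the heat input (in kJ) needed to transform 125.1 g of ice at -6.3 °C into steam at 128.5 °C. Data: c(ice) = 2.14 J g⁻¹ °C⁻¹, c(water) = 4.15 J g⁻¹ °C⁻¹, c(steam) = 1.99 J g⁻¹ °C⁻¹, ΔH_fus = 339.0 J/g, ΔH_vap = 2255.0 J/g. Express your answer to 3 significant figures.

q = 385 kJ

q1 (heat ice -6.3→0.0 °C): 125.1 × 2.14 × 6.3 = 1687 J
q2 (melt at 0 °C): 125.1 × 339.0 = 42409 J
q3 (heat water 0.0→100.0 °C): 125.1 × 4.15 × 100.0 = 51917 J
q4 (vaporize at 100 °C): 125.1 × 2255.0 = 282101 J
q5 (heat steam 100.0→128.5 °C): 125.1 × 1.99 × 28.5 = 7095 J
Total: 1687 + 42409 + 51917 + 282101 + 7095 = 385209 J = 385 kJ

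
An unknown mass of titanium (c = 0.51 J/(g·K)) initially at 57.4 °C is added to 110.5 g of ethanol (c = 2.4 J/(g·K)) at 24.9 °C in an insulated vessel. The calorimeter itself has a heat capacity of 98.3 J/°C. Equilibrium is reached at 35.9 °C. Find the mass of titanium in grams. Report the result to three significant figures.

m = 365 g

q_gained = (110.5 × 2.4 + 98.3) × (35.9 − 24.9) = 3999 J
q_lost = m × 0.51 × (57.4 − 35.9) = 10.965 m
m = 3999 / 10.965 = 365 g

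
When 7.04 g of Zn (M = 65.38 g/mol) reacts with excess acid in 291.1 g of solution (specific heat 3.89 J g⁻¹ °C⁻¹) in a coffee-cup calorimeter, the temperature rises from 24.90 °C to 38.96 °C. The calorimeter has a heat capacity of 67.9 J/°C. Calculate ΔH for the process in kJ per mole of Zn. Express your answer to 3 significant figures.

ΔH = -157 kJ/mol

|ΔT| = |38.96 − 24.90| = 14.06 °C
|q_surr| = (291.1 × 3.89 + 67.9) × 14.06 = 1200.279 × 14.06 = 16880 J
n(Zn) = 7.04 / 65.38 = 0.1077 mol
Temperature rose, so q_rxn = −|q_surr| = -16.88 kJ
ΔH = q_rxn / n = -156.7 kJ/mol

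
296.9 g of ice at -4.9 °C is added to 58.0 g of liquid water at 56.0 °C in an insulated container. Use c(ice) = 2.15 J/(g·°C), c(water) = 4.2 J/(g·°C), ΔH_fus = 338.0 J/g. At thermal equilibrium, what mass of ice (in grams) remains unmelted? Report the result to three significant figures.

Heat to warm all ice to 0 °C: 296.9×2.15×4.9 = 3127.8 J
Heat released by water cooling to 0 °C: 58.0×4.2×56.0 = 13642 J
13642 J < 3127.8 + 296.9×338.0 = 103480.0 J, so not all ice melts; final T = 0 °C.
Heat left for melting: 13642 − 3127.8 = 10514.2 J
Mass melted = 10514.2 / 338.0 = 31.11 g
Ice remaining = 296.9 − 31.11 = 265.79 g

m_ice remaining = 266 g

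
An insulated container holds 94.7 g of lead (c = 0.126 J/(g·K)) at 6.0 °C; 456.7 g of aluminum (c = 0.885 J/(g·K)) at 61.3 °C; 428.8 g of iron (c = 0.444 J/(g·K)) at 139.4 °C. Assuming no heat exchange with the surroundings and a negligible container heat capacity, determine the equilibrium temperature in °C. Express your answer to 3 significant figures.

T_f = 84.7 °C

Σ mᵢcᵢ(T − Tᵢ) = 0  ⇒  T = Σ mᵢcᵢTᵢ / Σ mᵢcᵢ
Σ mᵢcᵢ = 94.7×0.126 + 456.7×0.885 + 428.8×0.444 = 606.4989
Σ mᵢcᵢTᵢ = 11.9322×6.0 + 404.1795×61.3 + 190.3872×139.4 = 51388
T = 51388 / 606.4989 = 84.73 °C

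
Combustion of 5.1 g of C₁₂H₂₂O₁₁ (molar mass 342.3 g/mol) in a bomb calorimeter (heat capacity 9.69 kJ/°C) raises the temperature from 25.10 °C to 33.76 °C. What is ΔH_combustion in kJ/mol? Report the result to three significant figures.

ΔH = -5630 kJ/mol

ΔT = 33.76 − 25.10 = 8.66 °C
q_cal = C_cal × ΔT = 9.69 × 8.66 = 83.9154 kJ
n = 5.1 / 342.3 = 0.01490 mol
q_rxn = −q_cal = -83.9154 kJ
ΔH = -83.9154 / 0.01490 = -5632 kJ/mol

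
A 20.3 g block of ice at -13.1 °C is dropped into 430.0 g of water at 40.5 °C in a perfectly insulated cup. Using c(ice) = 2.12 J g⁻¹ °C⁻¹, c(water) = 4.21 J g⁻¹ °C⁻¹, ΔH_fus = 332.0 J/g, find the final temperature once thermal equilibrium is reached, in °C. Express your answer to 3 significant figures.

Heat to bring ice to 0 °C and melt it: q₁ = 20.3×2.12×13.1 + 20.3×332.0 = 7303.4 J
Heat the water can supply cooling to 0 °C: 430.0×4.21×40.5 = 73317.2 J > q₁, so all ice melts.
Energy balance: 430.0×4.21×(40.5 − T) = 7303.4 + 20.3×4.21×(T − 0)
1810.3(40.5 − T) = 7303.4 + 85.463 T
73317.2 − 7303.4 = 1895.763 T
T = 66013.8 / 1895.763 = 34.82 °C

T_f = 34.8 °C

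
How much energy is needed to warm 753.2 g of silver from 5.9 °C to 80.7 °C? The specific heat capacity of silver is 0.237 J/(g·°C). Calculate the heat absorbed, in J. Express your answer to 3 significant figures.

q = m c ΔT = 753.2 × 0.237 × (80.7 − 5.9)
q = 753.2 × 0.237 × 74.8 = 13350 J

q = 13400 J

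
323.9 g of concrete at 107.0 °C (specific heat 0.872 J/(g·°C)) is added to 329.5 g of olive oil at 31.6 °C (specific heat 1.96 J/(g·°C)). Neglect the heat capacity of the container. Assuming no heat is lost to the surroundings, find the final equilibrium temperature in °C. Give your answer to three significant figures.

T_f = 54.5 °C

Heat lost by concrete = heat gained by olive oil.
(323.9)(0.872)(107.0 − T) = (329.5)(1.96)(T − 31.6)
282.4408 (107.0 − T) = 645.82 (T − 31.6)
30221 − 282.4408 T = 645.82 T − 20408
50629 = 928.2608 T
T = 54.54 °C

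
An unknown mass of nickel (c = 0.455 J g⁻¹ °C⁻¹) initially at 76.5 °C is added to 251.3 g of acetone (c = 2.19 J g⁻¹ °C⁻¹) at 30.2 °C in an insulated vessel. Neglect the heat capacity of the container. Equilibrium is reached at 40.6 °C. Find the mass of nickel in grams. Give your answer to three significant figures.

q_gained = (251.3 × 2.19) × (40.6 − 30.2) = 5724 J
q_lost = m × 0.455 × (76.5 − 40.6) = 16.3345 m
m = 5724 / 16.3345 = 350 g

m = 350 g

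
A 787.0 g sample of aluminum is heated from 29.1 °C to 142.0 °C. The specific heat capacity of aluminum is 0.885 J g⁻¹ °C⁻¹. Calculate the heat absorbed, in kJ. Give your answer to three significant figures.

q = m c ΔT = 787.0 × 0.885 × (142.0 − 29.1)
q = 787.0 × 0.885 × 112.9 = 78630 J = 78.6 kJ

q = 78.6 kJ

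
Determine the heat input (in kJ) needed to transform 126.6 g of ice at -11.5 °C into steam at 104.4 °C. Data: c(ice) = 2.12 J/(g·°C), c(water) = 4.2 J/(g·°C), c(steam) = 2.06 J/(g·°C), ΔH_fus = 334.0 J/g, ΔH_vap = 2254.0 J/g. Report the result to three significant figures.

q1 (heat ice -11.5→0.0 °C): 126.6 × 2.12 × 11.5 = 3087 J
q2 (melt at 0 °C): 126.6 × 334.0 = 42284 J
q3 (heat water 0.0→100.0 °C): 126.6 × 4.2 × 100.0 = 53172 J
q4 (vaporize at 100 °C): 126.6 × 2254.0 = 285356 J
q5 (heat steam 100.0→104.4 °C): 126.6 × 2.06 × 4.4 = 1148 J
Total: 3087 + 42284 + 53172 + 285356 + 1148 = 385047 J = 385 kJ

q = 385 kJ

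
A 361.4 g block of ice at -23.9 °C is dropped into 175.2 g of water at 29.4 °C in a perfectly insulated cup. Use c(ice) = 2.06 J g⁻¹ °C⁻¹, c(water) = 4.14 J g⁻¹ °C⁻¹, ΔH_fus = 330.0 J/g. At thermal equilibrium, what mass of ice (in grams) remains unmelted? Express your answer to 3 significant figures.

Heat to warm all ice to 0 °C: 361.4×2.06×23.9 = 17793 J
Heat released by water cooling to 0 °C: 175.2×4.14×29.4 = 21325 J
21325 J < 17793 + 361.4×330.0 = 137055 J, so not all ice melts; final T = 0 °C.
Heat left for melting: 21325 − 17793 = 3532 J
Mass melted = 3532 / 330.0 = 10.70 g
Ice remaining = 361.4 − 10.70 = 350.70 g

m_ice remaining = 351 g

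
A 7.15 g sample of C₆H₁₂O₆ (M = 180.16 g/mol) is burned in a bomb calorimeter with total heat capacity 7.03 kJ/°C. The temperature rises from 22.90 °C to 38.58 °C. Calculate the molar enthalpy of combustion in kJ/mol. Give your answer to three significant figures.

ΔT = 38.58 − 22.90 = 15.68 °C
q_cal = C_cal × ΔT = 7.03 × 15.68 = 110.2304 kJ
n = 7.15 / 180.16 = 0.03969 mol
q_rxn = −q_cal = -110.2304 kJ
ΔH = -110.2304 / 0.03969 = -2777 kJ/mol

ΔH = -2780 kJ/mol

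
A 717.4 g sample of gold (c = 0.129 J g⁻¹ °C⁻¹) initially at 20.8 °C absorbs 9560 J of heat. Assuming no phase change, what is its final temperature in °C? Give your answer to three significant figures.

T_f = 124 °C

ΔT = q / (m c) = 9560 / (717.4 × 0.129) = 103.3 °C
T_f = 20.8 + 103.3 = 124.1 °C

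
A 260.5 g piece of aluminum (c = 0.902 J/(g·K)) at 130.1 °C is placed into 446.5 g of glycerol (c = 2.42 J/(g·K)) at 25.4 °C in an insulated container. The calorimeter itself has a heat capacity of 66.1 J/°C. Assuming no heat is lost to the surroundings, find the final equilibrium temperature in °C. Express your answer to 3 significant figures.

Heat lost by aluminum = heat gained by glycerol + calorimeter.
(260.5)(0.902)(130.1 − T) = [(446.5)(2.42) + 66.1](T − 25.4)
234.971 (130.1 − T) = 1146.63 (T − 25.4)
30570 − 234.971 T = 1146.63 T − 29124
59694 = 1381.601 T
T = 43.21 °C

T_f = 43.2 °C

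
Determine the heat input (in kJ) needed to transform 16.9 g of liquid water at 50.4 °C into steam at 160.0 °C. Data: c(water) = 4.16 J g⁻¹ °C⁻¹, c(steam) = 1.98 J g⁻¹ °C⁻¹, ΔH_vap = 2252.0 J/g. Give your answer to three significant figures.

q1 (heat water 50.4→100.0 °C): 16.9 × 4.16 × 49.6 = 3487 J
q2 (vaporize at 100 °C): 16.9 × 2252.0 = 38059 J
q3 (heat steam 100.0→160.0 °C): 16.9 × 1.98 × 60.0 = 2008 J
Total: 3487 + 38059 + 2008 = 43554 J = 43.6 kJ

q = 43.6 kJ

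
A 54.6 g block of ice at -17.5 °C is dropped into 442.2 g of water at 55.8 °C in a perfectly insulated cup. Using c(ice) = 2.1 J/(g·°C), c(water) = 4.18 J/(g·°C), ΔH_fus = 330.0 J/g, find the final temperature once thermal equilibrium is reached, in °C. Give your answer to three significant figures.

T_f = 40.0 °C

Heat to bring ice to 0 °C and melt it: q₁ = 54.6×2.1×17.5 + 54.6×330.0 = 20025 J
Heat the water can supply cooling to 0 °C: 442.2×4.18×55.8 = 103140 J > q₁, so all ice melts.
Energy balance: 442.2×4.18×(55.8 − T) = 20025 + 54.6×4.18×(T − 0)
1848.396(55.8 − T) = 20025 + 228.228 T
103140 − 20025 = 2076.624 T
T = 83115 / 2076.624 = 40.02 °C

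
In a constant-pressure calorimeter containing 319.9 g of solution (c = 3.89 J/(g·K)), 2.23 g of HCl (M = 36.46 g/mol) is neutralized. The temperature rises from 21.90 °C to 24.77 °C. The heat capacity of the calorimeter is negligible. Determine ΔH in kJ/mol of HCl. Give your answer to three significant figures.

ΔH = -58.4 kJ/mol

|ΔT| = |24.77 − 21.90| = 2.87 °C
|q_surr| = (319.9 × 3.89) × 2.87 = 1244.411 × 2.87 = 3571 J
n(HCl) = 2.23 / 36.46 = 0.06116 mol
Temperature rose, so q_rxn = −|q_surr| = -3.571 kJ
ΔH = q_rxn / n = -58.39 kJ/mol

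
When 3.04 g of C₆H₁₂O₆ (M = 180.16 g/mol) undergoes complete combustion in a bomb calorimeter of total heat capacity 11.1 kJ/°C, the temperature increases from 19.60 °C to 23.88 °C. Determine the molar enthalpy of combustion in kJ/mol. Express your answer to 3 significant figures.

ΔH = -2820 kJ/mol

ΔT = 23.88 − 19.60 = 4.28 °C
q_cal = C_cal × ΔT = 11.1 × 4.28 = 47.508 kJ
n = 3.04 / 180.16 = 0.01687 mol
q_rxn = −q_cal = -47.508 kJ
ΔH = -47.508 / 0.01687 = -2816 kJ/mol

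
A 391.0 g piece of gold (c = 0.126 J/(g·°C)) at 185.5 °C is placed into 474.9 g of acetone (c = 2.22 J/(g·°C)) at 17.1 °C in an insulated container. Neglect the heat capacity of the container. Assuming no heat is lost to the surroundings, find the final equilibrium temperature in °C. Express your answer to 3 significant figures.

T_f = 24.6 °C

Heat lost by gold = heat gained by acetone.
(391.0)(0.126)(185.5 − T) = (474.9)(2.22)(T − 17.1)
49.266 (185.5 − T) = 1054.278 (T − 17.1)
9138.8 − 49.266 T = 1054.278 T − 18028
27166.8 = 1103.544 T
T = 24.62 °C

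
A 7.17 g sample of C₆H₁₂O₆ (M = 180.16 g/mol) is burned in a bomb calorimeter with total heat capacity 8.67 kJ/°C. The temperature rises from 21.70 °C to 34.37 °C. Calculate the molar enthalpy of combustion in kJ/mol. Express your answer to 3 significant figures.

ΔH = -2760 kJ/mol

ΔT = 34.37 − 21.70 = 12.67 °C
q_cal = C_cal × ΔT = 8.67 × 12.67 = 109.8489 kJ
n = 7.17 / 180.16 = 0.03980 mol
q_rxn = −q_cal = -109.8489 kJ
ΔH = -109.8489 / 0.03980 = -2760 kJ/mol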